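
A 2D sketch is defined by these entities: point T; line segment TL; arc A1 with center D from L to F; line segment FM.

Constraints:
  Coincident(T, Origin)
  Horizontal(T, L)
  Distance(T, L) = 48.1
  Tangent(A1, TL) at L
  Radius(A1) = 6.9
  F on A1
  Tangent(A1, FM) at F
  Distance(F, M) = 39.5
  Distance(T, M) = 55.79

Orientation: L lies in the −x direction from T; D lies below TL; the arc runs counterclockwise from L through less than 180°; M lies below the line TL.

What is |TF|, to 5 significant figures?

55.026

Checks: |DF| = 6.900 ✓; ∠(DF, FM) = 90.00° ✓; |FM| = 39.50 ✓; |TM| = 55.79 ✓.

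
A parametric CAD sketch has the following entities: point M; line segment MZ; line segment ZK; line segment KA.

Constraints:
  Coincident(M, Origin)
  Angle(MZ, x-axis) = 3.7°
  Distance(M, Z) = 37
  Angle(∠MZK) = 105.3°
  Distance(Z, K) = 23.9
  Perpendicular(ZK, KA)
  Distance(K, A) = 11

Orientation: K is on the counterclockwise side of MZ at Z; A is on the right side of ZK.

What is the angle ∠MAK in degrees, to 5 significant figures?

35.792°

M is at the origin; MZ runs at 3.7° with length 37.0, so Z = 37.0·(cos 3.7°, sin 3.7°) = (36.923, 2.3877). ∠MZK = 105.3°, so ZK runs at 3.7° + (180° − 105.3°) = 78.400° from the x-axis; with |ZK| = 23.9, K = Z + 23.9·(cos 78.400°, sin 78.400°) = (41.729, 25.800). ZK is perpendicular to KA; with |KA| = 11.0 on the right of ZK, A = K + 11.0·(0.97958, -0.20108) = (52.504, 23.588). Then cos ∠MAK = AM·AK / (|AM||AK|), giving 35.792°.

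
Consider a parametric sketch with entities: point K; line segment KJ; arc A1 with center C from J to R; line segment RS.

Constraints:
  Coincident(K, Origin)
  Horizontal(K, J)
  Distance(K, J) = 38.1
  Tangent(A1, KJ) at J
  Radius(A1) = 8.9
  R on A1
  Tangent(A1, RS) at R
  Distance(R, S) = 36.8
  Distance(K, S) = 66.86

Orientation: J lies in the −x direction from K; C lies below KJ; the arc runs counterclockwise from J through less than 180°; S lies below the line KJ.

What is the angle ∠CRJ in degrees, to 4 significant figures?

46.90°

K is at the origin; K and J share the same y with |KJ| = 38.1 and J on the −x side, so J = (-38.10, 0.000). A1 meets KJ tangentially, so CJ is at right angles to KJ, so C = J + (0, -8.9) = (-38.10, -8.900). Since CR ⟂ RS (tangency), |CS| = √(8.9² + 36.8²) = 37.86 regardless of where R sits on A1. So S lies on both circle(K, 66.86) and circle(C, 37.86); the below-KJ intersection is S = (-49.42, -45.03). R is the foot of the tangent from S: R = (-46.98, -8.309).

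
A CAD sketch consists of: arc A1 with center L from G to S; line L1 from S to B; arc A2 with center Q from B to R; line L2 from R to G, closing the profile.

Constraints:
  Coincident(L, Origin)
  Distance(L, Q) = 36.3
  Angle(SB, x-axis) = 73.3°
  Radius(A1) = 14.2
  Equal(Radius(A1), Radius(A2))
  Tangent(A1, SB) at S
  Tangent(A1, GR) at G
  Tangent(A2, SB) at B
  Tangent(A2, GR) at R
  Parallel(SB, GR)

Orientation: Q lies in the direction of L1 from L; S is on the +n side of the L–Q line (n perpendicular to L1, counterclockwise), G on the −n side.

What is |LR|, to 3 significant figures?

39.0

Tangency of A1 to both parallel lines with radius 14.2 puts S and G at L ± 14.2·n: S = (-13.6, 4.08), G = (13.6, -4.08). Equal radii place B and R the same way about Q: B = Q + 14.2·n = (-3.17, 38.8), R = Q − 14.2·n = (24.0, 30.7). Then |LR| = |R − L| = 39.0.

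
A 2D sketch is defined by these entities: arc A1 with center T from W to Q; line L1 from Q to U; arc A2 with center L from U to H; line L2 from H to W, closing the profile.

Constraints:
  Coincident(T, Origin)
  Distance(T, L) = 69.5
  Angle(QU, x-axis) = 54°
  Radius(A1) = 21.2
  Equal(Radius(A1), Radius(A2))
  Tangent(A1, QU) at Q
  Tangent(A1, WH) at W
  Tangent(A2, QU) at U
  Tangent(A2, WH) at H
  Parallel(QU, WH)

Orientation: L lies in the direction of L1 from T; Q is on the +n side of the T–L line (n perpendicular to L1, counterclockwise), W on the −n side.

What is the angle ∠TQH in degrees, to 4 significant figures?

58.61°

The slot axis is L1's direction at 54.0°, so u = (cos 54.0°, sin 54.0°) = (0.5878, 0.8090) and n = (−sin 54.0°, cos 54.0°) = (-0.8090, 0.5878). T is at the origin and L lies 69.5 along u from T, so L = 69.5·u = (40.85, 56.23). Tangency of A1 to both parallel lines with radius 21.2 puts Q and W at T ± 21.2·n: Q = (-17.15, 12.46), W = (17.15, -12.46). Equal radii place U and H the same way about L: U = L + 21.2·n = (23.70, 68.69), H = L − 21.2·n = (58.00, 43.77). Then cos ∠TQH = QT·QH / (|QT||QH|), giving 58.61°.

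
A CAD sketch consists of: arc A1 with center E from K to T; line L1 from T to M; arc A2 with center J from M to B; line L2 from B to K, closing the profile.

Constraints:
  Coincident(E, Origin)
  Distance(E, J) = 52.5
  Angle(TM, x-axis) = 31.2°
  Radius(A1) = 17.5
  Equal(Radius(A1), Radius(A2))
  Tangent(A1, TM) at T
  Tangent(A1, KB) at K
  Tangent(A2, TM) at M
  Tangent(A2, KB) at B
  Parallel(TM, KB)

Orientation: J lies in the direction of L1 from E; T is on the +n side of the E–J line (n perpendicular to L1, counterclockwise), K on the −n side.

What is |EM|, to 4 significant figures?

55.34

The slot axis is L1's direction at 31.2°, so u = (cos 31.2°, sin 31.2°) = (0.8554, 0.5180) and n = (−sin 31.2°, cos 31.2°) = (-0.5180, 0.8554). E is at the origin and J lies 52.5 along u from E, so J = 52.5·u = (44.91, 27.20). Tangency of A1 to both parallel lines with radius 17.5 puts T and K at E ± 17.5·n: T = (-9.065, 14.97), K = (9.065, -14.97). Equal radii place M and B the same way about J: M = J + 17.5·n = (35.84, 42.17), B = J − 17.5·n = (53.97, 12.23). Then |EM| = |M − E| = 55.34.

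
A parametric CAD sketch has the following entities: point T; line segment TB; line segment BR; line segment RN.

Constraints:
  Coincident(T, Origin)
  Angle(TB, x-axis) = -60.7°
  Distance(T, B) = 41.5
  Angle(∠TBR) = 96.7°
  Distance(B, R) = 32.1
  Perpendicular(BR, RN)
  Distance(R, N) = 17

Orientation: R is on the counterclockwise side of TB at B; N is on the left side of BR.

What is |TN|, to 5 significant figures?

44.172

∠TBR = 96.7°, so BR runs at -60.7° + (180° − 96.7°) = 22.600° from the x-axis; with |BR| = 32.1, R = B + 32.1·(cos 22.600°, sin 22.600°) = (49.944, -23.855). BR ⟂ RN; with |RN| = 17.0 on the left of BR, N = R + 17.0·(-0.38430, 0.92321) = (43.411, -8.1604). Then |TN| = |N − T| = 44.172.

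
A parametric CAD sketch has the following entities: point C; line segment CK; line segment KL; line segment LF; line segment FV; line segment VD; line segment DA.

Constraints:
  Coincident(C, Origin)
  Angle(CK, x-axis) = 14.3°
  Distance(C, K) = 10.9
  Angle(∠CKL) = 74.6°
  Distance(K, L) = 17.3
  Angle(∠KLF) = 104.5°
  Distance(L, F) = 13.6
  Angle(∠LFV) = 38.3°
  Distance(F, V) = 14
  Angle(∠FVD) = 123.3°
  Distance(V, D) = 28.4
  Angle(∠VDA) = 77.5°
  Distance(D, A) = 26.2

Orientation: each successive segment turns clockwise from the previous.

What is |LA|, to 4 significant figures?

25.23

C is at the origin; CK runs at 14.3° with length 10.9, so K = (10.56, 2.692). ∠CKL = 74.6° gives KL at -91.10° from the x-axis; with |KL| = 17.3, L = (10.23, -14.60). ∠KLF = 104.5° gives LF at -166.6° from the x-axis; with |LF| = 13.6, F = (-3.000, -17.76). ∠LFV = 38.3° gives FV at 51.70° from the x-axis; with |FV| = 14.0, V = (5.677, -6.769). ∠FVD = 123.3° gives VD at -5.000° from the x-axis; with |VD| = 28.4, D = (33.97, -9.245). ∠VDA = 77.5° gives DA at -107.5° from the x-axis; with |DA| = 26.2, A = (26.09, -34.23). Then |LA| = |A − L| = 25.23.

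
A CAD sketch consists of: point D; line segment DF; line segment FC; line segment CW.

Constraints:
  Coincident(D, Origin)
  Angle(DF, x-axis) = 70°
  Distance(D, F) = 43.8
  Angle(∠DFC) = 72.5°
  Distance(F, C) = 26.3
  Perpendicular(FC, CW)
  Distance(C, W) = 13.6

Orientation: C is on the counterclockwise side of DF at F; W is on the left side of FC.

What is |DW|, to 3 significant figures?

31.1

D is at the origin; DF runs at 70.0° with length 43.8, so F = 43.8·(cos 70.0°, sin 70.0°) = (15.0, 41.2). ∠DFC = 72.5°, so FC runs at 70.0° + (180° − 72.5°) = 178° from the x-axis; with |FC| = 26.3, C = F + 26.3·(cos 178°, sin 178°) = (-11.3, 42.3). FC is perpendicular to CW; with |CW| = 13.6 on the left of FC, W = C + 13.6·(-0.0436, -0.999) = (-11.9, 28.7). Then |DW| = |W − D| = 31.1.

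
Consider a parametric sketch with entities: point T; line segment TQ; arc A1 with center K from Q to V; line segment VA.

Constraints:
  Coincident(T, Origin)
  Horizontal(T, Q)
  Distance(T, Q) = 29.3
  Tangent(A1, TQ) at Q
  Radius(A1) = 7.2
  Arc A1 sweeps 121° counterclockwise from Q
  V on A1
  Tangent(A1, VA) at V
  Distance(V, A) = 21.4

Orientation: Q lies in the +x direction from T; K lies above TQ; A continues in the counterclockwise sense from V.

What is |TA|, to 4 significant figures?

38.12

T is at the origin; TQ is horizontal with |TQ| = 29.3 and Q on the +x side, so Q = (29.30, 0.000). Since A1 is tangent to TQ there, KQ ⟂ TQ, so K = Q + (0, 7.2) = (29.30, 7.200). On A1, Q sits at bearing -90° from K; a 121° counterclockwise sweep puts V at bearing 31°, so V = K + 7.2·(cos 31°, sin 31°) = (35.47, 10.91). A1 meets VA tangentially, so KV is at right angles to VA, so VA runs along (−sin 31°, cos 31°); with |VA| = 21.4, A = (24.45, 29.25). Then |TA| = |A − T| = 38.12.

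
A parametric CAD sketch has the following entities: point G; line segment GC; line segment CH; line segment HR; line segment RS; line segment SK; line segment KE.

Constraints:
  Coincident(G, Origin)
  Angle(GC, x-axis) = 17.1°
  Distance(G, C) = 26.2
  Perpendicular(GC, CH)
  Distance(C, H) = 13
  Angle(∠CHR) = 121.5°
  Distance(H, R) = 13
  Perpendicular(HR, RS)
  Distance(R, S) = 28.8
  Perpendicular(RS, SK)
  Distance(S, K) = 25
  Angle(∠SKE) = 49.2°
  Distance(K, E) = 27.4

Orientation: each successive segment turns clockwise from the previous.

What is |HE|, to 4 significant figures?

9.990

G is at the origin; GC runs at 17.1° with length 26.2, so C = (25.04, 7.704). GC is perpendicular to CH, so CH runs at -72.90°; with |CH| = 13.0, H = (28.86, -4.721). ∠CHR = 121.5° gives HR at -131.4° from the x-axis; with |HR| = 13.0, R = (20.27, -14.47). HR ⟂ RS, so RS runs at 138.6°; with |RS| = 28.8, S = (-1.336, 4.573). RS ⟂ SK, so SK runs at 48.60°; with |SK| = 25.0, K = (15.20, 23.33). ∠SKE = 49.2° gives KE at -82.20° from the x-axis; with |KE| = 27.4, E = (18.92, -3.821). Then |HE| = |E − H| = 9.990.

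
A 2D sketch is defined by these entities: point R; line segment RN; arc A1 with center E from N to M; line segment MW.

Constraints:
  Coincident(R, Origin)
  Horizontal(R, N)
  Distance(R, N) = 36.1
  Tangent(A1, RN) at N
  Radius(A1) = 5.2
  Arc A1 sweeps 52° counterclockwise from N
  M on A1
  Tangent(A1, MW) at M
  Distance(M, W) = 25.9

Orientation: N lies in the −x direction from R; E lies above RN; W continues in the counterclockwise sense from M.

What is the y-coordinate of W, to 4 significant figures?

22.41

R is at the origin; RN is horizontal with |RN| = 36.1 and N on the −x side, so N = (-36.10, 0.000). The tangent condition forces EN to be normal to RN, so E = N + (0, 5.2) = (-36.10, 5.200). On A1, N sits at bearing -90° from E; a 52° counterclockwise sweep puts M at bearing -38°, so M = E + 5.2·(cos -38°, sin -38°) = (-32.00, 1.999). A1 meets MW tangentially, so EM is at right angles to MW, so MW runs along (−sin -38°, cos -38°); with |MW| = 25.9, W = (-16.06, 22.41). So W.y = 22.41.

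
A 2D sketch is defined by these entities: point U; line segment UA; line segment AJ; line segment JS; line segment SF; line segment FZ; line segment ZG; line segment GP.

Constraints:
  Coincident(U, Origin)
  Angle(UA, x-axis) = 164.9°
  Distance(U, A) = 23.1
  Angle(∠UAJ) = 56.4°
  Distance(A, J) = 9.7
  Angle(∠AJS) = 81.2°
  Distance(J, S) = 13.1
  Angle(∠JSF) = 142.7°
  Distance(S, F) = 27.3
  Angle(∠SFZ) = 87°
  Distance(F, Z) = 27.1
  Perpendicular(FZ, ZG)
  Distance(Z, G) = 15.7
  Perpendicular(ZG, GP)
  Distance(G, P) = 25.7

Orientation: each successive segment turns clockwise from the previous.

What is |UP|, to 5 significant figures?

13.869

FZ ⟂ ZG, so ZG runs at 82.200°; with |ZG| = 15.7, G = (-34.979, -6.6004). ZG ⟂ GP, so GP runs at -7.8000°; with |GP| = 25.7, P = (-9.5172, -10.088). Then |UP| = |P − U| = 13.869.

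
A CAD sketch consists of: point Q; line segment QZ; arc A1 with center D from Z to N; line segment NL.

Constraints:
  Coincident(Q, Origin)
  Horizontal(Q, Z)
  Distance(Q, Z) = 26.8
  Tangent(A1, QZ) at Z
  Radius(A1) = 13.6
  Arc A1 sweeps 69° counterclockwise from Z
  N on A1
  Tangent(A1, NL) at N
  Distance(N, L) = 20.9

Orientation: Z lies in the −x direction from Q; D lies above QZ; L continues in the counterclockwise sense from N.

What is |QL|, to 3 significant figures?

29.0

Q is at the origin; QZ is horizontal with |QZ| = 26.8 and Z on the −x side, so Z = (-26.8, 0.00). Tangency of A1 to QZ means the radius DZ is perpendicular to QZ, so D = Z + (0, 13.6) = (-26.8, 13.6). On A1, Z sits at bearing -90° from D; a 69° counterclockwise sweep puts N at bearing -21°, so N = D + 13.6·(cos -21°, sin -21°) = (-14.1, 8.73). The tangent condition forces DN to be normal to NL, so NL runs along (−sin -21°, cos -21°); with |NL| = 20.9, L = (-6.61, 28.2). Then |QL| = |L − Q| = 29.0.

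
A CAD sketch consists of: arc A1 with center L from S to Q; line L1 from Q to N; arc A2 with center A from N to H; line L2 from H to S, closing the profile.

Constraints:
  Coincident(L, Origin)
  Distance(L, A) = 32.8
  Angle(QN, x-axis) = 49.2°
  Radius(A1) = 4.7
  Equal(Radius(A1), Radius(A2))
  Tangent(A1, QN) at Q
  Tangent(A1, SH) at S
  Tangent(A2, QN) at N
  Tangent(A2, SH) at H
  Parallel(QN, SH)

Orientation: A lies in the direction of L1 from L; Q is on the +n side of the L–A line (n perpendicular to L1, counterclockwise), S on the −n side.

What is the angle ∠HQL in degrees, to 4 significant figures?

74.01°

Tangency of A1 to both parallel lines with radius 4.7 puts Q and S at L ± 4.7·n: Q = (-3.558, 3.071), S = (3.558, -3.071). Equal radii place N and H the same way about A: N = A + 4.7·n = (17.87, 27.90), H = A − 4.7·n = (24.99, 21.76). Then cos ∠HQL = QH·QL / (|QH||QL|), giving 74.01°.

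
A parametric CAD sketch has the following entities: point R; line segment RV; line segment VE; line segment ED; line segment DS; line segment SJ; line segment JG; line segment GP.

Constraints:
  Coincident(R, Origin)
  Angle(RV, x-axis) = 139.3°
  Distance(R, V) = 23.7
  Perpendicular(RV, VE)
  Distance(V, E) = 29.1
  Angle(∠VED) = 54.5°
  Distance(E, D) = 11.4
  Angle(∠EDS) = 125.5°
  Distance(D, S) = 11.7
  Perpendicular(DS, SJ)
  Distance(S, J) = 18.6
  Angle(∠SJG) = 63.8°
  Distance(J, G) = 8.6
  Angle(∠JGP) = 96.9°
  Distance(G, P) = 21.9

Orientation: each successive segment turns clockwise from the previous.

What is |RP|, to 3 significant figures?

14.1

R is at the origin; RV runs at 139.3° with length 23.7, so V = (-18.0, 15.5). RV ⟂ VE, so VE runs at 49.3°; with |VE| = 29.1, E = (1.01, 37.5). ∠VED = 54.5° gives ED at -76.2° from the x-axis; with |ED| = 11.4, D = (3.73, 26.4). ∠EDS = 125.5° gives DS at -131° from the x-axis; with |DS| = 11.7, S = (-3.90, 17.6). The perpendicularity gives SJ at right angles to DS, so SJ runs at 139°; with |SJ| = 18.6, J = (-18.0, 29.7). ∠SJG = 63.8° gives JG at 23.1° from the x-axis; with |JG| = 8.6, G = (-10.1, 33.1). ∠JGP = 96.9° gives GP at -60.0° from the x-axis; with |GP| = 21.9, P = (0.857, 14.1). Then |RP| = |P − R| = 14.1.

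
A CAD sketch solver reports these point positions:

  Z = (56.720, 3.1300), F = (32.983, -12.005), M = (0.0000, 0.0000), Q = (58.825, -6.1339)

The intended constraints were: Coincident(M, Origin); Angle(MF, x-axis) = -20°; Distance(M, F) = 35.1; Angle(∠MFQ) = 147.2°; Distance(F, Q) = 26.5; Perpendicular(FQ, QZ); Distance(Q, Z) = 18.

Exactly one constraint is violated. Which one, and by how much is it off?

Distance(Q, Z) = 18 — off by 8.50.

M = (0.00, 0.00) ✓; MF at -20.00° ✓; |MF| = 35.10 ✓; ∠MFQ = 147.2° ✓; |FQ| = 26.50 ✓; ∠(FQ, QZ) = 90.00° ✓; |QZ| = 9.500 ✗.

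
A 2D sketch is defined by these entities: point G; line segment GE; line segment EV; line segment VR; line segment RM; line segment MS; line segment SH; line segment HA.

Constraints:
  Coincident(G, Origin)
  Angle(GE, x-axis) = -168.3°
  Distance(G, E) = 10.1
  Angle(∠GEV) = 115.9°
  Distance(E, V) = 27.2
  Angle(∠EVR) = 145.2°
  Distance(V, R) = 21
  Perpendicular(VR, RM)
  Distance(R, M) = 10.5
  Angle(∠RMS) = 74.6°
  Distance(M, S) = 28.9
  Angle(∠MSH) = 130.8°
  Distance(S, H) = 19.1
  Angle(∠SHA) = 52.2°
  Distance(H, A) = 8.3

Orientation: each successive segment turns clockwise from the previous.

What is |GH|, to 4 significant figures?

40.34

∠RMS = 74.6° gives MS at -102.6° from the x-axis; with |MS| = 28.9, S = (-23.33, 12.79). ∠MSH = 130.8° gives SH at -151.8° from the x-axis; with |SH| = 19.1, H = (-40.16, 3.760). Then |GH| = |H − G| = 40.34.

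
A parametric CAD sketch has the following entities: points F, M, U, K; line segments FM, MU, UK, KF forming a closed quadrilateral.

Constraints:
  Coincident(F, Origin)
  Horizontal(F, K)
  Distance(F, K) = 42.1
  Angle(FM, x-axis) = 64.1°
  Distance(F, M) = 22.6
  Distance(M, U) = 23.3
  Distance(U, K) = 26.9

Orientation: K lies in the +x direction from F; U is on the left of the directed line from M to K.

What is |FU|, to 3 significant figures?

41.2

Checks: |MU| = 23.30 ✓; |UK| = 26.90 ✓.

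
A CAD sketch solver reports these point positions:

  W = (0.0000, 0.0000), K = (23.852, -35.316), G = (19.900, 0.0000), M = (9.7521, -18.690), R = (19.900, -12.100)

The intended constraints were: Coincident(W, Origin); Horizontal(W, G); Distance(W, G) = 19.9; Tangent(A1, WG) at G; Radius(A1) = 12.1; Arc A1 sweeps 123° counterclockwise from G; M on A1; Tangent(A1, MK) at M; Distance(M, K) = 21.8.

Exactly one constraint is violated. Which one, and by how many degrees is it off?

Tangent(A1, MK) at M — off by 7.30°.

W = (0.00, 0.00) ✓; W.y = 0.00, G.y = 0.00 ✓; |WG| = 19.90 ✓; ∠(RG, GW) = 90.00° ✓; |RG| = 12.10 ✓; bearing(R→M) − bearing(R→G) = 123.0° ✓; |RM| = 12.10 ✓; ∠(RM, MK) = 82.70° ✗; |MK| = 21.80 ✓.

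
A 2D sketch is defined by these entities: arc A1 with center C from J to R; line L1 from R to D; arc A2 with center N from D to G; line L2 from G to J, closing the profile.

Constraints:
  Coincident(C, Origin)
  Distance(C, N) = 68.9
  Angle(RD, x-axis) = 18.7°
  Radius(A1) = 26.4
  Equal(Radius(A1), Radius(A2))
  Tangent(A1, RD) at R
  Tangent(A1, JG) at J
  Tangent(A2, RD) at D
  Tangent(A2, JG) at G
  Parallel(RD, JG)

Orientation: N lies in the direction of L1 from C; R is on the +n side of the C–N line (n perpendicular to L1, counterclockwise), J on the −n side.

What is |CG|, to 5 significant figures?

73.785

The slot axis is L1's direction at 18.7°, so u = (cos 18.7°, sin 18.7°) = (0.94721, 0.32061) and n = (−sin 18.7°, cos 18.7°) = (-0.32061, 0.94721). C is at the origin and N lies 68.9 along u from C, so N = 68.9·u = (65.263, 22.090). Tangency of A1 to both parallel lines with radius 26.4 puts R and J at C ± 26.4·n: R = (-8.4642, 25.006), J = (8.4642, -25.006). Equal radii place D and G the same way about N: D = N + 26.4·n = (56.799, 47.097), G = N − 26.4·n = (73.727, -2.9161). Then |CG| = |G − C| = 73.785.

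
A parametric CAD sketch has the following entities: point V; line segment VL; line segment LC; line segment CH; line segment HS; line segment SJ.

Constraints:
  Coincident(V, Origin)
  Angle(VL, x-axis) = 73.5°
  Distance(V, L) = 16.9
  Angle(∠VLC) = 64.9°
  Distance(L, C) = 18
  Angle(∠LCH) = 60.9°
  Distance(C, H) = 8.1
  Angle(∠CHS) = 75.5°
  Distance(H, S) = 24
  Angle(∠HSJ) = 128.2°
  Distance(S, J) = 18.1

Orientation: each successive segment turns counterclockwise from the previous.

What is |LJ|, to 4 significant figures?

27.54

V is at the origin; VL runs at 73.5° with length 16.9, so L = (4.800, 16.20). ∠VLC = 64.9° gives LC at -171.4° from the x-axis; with |LC| = 18.0, C = (-13.00, 13.51). ∠LCH = 60.9° gives CH at -52.30° from the x-axis; with |CH| = 8.1, H = (-8.044, 7.104). ∠CHS = 75.5° gives HS at 52.20° from the x-axis; with |HS| = 24.0, S = (6.665, 26.07). ∠HSJ = 128.2° gives SJ at 104.0° from the x-axis; with |SJ| = 18.1, J = (2.287, 43.63). Then |LJ| = |J − L| = 27.54.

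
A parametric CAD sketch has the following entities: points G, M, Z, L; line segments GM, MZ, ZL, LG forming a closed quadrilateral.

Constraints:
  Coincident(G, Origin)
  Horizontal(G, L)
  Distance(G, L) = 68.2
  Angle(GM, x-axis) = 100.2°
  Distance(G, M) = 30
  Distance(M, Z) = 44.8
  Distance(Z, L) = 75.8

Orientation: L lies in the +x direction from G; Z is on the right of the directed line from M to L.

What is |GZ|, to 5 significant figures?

16.422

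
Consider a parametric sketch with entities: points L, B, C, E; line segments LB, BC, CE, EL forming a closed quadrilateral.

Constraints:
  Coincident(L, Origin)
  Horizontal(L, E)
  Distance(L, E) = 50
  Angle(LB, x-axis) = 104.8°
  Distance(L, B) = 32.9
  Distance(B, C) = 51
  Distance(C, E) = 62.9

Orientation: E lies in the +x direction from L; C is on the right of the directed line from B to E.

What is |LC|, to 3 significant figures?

21.6

L is at the origin; L and E share the same y with |LE| = 50.0 and E in +x, so E = (50.0, 0). LB runs at 104.8° with |LB| = 32.9, so B = (-8.40, 31.8). C is determined by |BC| = 51.0 and |CE| = 62.9 together: it lies at the intersection of circle(B, 51.0) and circle(E, 62.9). With |BE| = 66.5, the foot of the radical line on BE is 23.1 from B and the perpendicular offset is √(51.0² − 23.1²) = 45.5. Taking the right-of-BE solution: C = (-9.91, -19.2).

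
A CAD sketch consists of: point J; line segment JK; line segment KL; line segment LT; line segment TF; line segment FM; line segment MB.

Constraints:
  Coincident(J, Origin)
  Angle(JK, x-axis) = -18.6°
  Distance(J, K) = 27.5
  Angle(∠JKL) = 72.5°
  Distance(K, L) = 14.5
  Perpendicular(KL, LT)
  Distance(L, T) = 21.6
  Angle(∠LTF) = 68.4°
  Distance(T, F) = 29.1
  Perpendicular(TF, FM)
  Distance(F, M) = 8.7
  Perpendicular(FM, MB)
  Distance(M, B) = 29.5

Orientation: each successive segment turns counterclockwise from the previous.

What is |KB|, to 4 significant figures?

22.65

J is at the origin; JK runs at -18.6° with length 27.5, so K = (26.06, -8.771). ∠JKL = 72.5° gives KL at 88.90° from the x-axis; with |KL| = 14.5, L = (26.34, 5.726). KL ⟂ LT, so LT runs at 178.9°; with |LT| = 21.6, T = (4.746, 6.141). ∠LTF = 68.4° gives TF at -69.50° from the x-axis; with |TF| = 29.1, F = (14.94, -21.12). TF is perpendicular to FM, so FM runs at 20.50°; with |FM| = 8.7, M = (23.09, -18.07). The perpendicularity gives MB at right angles to FM, so MB runs at 110.5°; with |MB| = 29.5, B = (12.75, 9.562). Then |KB| = |B − K| = 22.65.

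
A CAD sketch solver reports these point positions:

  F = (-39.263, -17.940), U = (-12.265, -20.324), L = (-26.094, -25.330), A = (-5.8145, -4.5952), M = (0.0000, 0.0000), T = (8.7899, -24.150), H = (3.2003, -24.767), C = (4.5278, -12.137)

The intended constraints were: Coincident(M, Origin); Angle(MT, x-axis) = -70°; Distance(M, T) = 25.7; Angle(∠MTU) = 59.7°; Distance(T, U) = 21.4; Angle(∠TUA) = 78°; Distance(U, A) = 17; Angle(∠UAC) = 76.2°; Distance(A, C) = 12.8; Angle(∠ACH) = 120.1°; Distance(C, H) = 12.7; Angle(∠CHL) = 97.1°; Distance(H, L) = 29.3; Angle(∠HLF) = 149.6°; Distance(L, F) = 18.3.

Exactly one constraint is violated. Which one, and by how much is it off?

Distance(L, F) = 18.3 — off by 3.20.

M = (0.00, 0.00) ✓; MT at -70.00° ✓; |MT| = 25.70 ✓; ∠MTU = 59.70° ✓; |TU| = 21.40 ✓; ∠TUA = 78.00° ✓; |UA| = 17.00 ✓; ∠UAC = 76.20° ✓; |AC| = 12.80 ✓; ∠ACH = 120.1° ✓; |CH| = 12.70 ✓; ∠CHL = 97.10° ✓; |HL| = 29.30 ✓; ∠HLF = 149.6° ✓; |LF| = 15.10 ✗.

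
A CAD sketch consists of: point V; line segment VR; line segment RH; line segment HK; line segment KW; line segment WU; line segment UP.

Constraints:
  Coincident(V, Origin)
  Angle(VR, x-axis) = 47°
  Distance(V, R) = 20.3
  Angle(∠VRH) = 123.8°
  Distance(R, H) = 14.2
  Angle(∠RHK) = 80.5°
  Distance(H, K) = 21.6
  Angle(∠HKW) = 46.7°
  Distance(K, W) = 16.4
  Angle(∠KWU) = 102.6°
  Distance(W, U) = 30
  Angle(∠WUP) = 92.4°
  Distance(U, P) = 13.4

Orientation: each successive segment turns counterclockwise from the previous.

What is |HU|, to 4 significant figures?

15.81

∠HKW = 46.7° gives KW at -24.00° from the x-axis; with |KW| = 16.4, W = (5.657, 13.67). ∠KWU = 102.6° gives WU at 53.40° from the x-axis; with |WU| = 30.0, U = (23.54, 37.75). Then |HU| = |U − H| = 15.81.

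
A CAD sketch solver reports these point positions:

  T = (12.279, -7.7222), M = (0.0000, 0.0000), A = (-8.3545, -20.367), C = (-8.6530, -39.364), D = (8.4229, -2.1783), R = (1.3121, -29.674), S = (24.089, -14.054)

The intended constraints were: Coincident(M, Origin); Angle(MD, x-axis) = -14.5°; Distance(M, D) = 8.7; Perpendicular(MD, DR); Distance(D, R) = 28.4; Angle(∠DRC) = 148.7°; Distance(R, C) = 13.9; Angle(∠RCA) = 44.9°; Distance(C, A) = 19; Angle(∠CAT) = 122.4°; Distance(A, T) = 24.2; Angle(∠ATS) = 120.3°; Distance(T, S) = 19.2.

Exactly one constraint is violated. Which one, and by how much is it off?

Distance(T, S) = 19.2 — off by 5.80.

M = (0.00, 0.00) ✓; MD at -14.50° ✓; |MD| = 8.700 ✓; ∠(MD, DR) = 90.00° ✓; |DR| = 28.40 ✓; ∠DRC = 148.7° ✓; |RC| = 13.90 ✓; ∠RCA = 44.90° ✓; |CA| = 19.00 ✓; ∠CAT = 122.4° ✓; |AT| = 24.20 ✓; ∠ATS = 120.3° ✓; |TS| = 13.40 ✗.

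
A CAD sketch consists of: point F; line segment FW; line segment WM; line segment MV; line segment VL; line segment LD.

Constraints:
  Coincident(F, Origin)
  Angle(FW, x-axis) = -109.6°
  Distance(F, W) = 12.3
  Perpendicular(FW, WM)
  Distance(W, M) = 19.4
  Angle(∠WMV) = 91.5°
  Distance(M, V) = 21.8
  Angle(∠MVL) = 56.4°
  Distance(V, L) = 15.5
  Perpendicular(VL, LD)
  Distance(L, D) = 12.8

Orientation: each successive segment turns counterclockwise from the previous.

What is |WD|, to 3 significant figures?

13.9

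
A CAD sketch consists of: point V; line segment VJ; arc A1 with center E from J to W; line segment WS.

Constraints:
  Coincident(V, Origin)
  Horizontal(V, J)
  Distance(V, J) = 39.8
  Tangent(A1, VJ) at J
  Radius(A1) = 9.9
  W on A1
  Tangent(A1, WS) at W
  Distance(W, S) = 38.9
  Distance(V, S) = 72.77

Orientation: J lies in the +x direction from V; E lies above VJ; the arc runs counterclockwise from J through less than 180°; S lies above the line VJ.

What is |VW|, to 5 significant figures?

50.265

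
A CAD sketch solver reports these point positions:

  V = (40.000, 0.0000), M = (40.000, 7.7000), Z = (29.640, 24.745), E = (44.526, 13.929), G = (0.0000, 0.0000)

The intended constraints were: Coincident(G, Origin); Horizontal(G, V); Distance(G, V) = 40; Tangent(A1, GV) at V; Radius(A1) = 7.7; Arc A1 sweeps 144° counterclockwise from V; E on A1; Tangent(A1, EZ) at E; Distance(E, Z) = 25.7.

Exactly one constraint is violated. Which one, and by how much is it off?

Distance(E, Z) = 25.7 — off by 7.30.

G = (0.00, 0.00) ✓; G.y = 0.00, V.y = 0.00 ✓; |GV| = 40.00 ✓; ∠(MV, VG) = 90.00° ✓; |MV| = 7.700 ✓; bearing(M→E) − bearing(M→V) = 144.0° ✓; |ME| = 7.700 ✓; ∠(ME, EZ) = 90.00° ✓; |EZ| = 18.40 ✗.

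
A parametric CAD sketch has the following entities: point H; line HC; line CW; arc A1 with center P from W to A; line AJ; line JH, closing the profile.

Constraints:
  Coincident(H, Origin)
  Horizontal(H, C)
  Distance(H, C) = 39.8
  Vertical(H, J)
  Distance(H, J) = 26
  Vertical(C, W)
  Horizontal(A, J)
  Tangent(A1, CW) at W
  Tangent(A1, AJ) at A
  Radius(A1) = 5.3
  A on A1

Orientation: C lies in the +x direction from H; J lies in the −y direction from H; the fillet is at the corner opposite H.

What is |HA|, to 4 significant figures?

43.20

H is at the origin; HC is horizontal with |HC| = 39.8 and C on the +x side, so C = (39.80, 0.000). HJ is vertical with |HJ| = 26.0 and J on the −y side, so J = (0.000, -26.00). The virtual corner opposite H is at (39.80, -26.00). The tangent condition forces PW to be normal to CW and the tangent condition forces PA to be normal to AJ, with radius 5.3, so the center P sits 5.3 in from both sides at P = (34.50, -20.70). That places the tangent points at W = (39.80, -20.70) on CW and A = (34.50, -26.00) on AJ. Then |HA| = |A − H| = 43.20.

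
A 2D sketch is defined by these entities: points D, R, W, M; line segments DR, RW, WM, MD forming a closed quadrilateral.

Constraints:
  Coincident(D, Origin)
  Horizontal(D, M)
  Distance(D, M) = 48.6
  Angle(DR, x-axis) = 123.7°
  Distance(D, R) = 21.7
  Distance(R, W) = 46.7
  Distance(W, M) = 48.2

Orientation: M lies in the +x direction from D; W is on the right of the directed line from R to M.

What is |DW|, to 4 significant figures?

25.55

D is at the origin; DM is horizontal with |DM| = 48.6 and M in +x, so M = (48.6, 0). DR runs at 123.7° with |DR| = 21.7, so R = (-12.04, 18.05). W is determined by |RW| = 46.7 and |WM| = 48.2 together: it lies at the intersection of circle(R, 46.7) and circle(M, 48.2). With |RM| = 63.27, the foot of the radical line on RM is 30.51 from R and the perpendicular offset is √(46.7² − 30.51²) = 35.36. Taking the right-of-RM solution: W = (7.114, -24.54).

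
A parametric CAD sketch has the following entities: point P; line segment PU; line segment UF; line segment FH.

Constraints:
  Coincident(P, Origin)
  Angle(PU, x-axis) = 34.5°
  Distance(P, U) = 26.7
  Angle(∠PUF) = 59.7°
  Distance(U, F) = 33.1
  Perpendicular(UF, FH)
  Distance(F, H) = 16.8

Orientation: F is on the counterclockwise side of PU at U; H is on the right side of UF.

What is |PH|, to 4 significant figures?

44.42

P is at the origin; PU runs at 34.5° with length 26.7, so U = 26.7·(cos 34.5°, sin 34.5°) = (22.00, 15.12). ∠PUF = 59.7°, so UF runs at 34.5° + (180° − 59.7°) = 154.8° from the x-axis; with |UF| = 33.1, F = U + 33.1·(cos 154.8°, sin 154.8°) = (-7.946, 29.22). UF ⟂ FH; with |FH| = 16.8 on the right of UF, H = F + 16.8·(0.4258, 0.9048) = (-0.7925, 44.42). Then |PH| = |H − P| = 44.42.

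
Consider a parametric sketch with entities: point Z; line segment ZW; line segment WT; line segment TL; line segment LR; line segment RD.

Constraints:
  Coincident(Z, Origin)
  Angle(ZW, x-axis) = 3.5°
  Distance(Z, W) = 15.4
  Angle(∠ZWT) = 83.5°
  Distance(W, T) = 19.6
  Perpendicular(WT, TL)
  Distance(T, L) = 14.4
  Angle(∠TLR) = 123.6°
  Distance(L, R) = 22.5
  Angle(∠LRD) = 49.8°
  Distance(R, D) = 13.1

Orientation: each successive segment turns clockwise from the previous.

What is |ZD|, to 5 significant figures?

1.5895

Z is at the origin; ZW runs at 3.5° with length 15.4, so W = (15.371, 0.94015). ∠ZWT = 83.5° gives WT at -93.000° from the x-axis; with |WT| = 19.6, T = (14.345, -18.633). WT is perpendicular to TL, so TL runs at 177.00°; with |TL| = 14.4, L = (-0.034774, -17.879). ∠TLR = 123.6° gives LR at 120.60° from the x-axis; with |LR| = 22.5, R = (-11.488, 1.4873). ∠LRD = 49.8° gives RD at -9.6000° from the x-axis; with |RD| = 13.1, D = (1.4283, -0.69733). Then |ZD| = |D − Z| = 1.5895.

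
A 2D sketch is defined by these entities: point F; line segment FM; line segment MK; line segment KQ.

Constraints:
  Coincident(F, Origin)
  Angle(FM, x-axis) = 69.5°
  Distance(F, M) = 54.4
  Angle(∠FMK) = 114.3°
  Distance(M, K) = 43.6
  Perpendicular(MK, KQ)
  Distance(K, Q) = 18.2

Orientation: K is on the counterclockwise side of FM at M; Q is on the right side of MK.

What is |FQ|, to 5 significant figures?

94.596

∠FMK = 114.3°, so MK runs at 69.5° + (180° − 114.3°) = 135.20° from the x-axis; with |MK| = 43.6, K = M + 43.6·(cos 135.20°, sin 135.20°) = (-11.886, 81.677). MK is perpendicular to KQ; with |KQ| = 18.2 on the right of MK, Q = K + 18.2·(0.70463, 0.70957) = (0.93834, 94.591). Then |FQ| = |Q − F| = 94.596.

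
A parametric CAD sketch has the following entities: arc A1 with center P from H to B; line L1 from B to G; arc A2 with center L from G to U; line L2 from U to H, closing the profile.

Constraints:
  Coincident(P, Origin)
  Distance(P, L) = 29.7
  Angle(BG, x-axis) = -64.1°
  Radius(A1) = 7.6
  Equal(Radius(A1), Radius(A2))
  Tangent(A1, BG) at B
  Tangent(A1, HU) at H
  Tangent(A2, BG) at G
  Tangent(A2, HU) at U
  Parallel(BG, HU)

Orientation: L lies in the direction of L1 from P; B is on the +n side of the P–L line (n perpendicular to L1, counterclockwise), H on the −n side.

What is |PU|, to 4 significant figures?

30.66

The slot axis is L1's direction at -64.1°, so u = (cos -64.1°, sin -64.1°) = (0.4368, -0.8996) and n = (−sin -64.1°, cos -64.1°) = (0.8996, 0.4368). P is at the origin and L lies 29.7 along u from P, so L = 29.7·u = (12.97, -26.72). Tangency of A1 to both parallel lines with radius 7.6 puts B and H at P ± 7.6·n: B = (6.837, 3.320), H = (-6.837, -3.320). Equal radii place G and U the same way about L: G = L + 7.6·n = (19.81, -23.40), U = L − 7.6·n = (6.136, -30.04). Then |PU| = |U − P| = 30.66.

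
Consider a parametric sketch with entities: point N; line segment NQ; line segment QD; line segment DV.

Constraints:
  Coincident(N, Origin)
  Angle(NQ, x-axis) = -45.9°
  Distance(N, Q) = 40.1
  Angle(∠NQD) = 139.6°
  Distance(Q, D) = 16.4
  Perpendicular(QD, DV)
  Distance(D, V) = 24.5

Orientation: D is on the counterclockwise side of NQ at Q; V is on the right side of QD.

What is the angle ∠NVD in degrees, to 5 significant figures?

42.912°

N is at the origin; NQ runs at -45.9° with length 40.1, so Q = 40.1·(cos -45.9°, sin -45.9°) = (27.906, -28.797). ∠NQD = 139.6°, so QD runs at -45.9° + (180° − 139.6°) = -5.5000° from the x-axis; with |QD| = 16.4, D = Q + 16.4·(cos -5.5000°, sin -5.5000°) = (44.231, -30.369). The perpendicularity gives DV at right angles to QD; with |DV| = 24.5 on the right of QD, V = D + 24.5·(-0.095846, -0.99540) = (41.882, -54.756). Then cos ∠NVD = VN·VD / (|VN||VD|), giving 42.912°.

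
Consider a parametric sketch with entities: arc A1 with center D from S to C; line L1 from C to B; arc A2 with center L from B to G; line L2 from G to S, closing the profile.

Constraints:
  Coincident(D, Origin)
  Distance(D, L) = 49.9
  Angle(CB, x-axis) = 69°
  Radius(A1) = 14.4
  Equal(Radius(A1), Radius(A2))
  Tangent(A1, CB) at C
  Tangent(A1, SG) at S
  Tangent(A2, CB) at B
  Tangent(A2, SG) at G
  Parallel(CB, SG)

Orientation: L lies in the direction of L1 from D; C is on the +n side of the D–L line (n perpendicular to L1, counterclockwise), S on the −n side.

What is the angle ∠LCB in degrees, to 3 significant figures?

16.1°

The slot axis is L1's direction at 69.0°, so u = (cos 69.0°, sin 69.0°) = (0.358, 0.934) and n = (−sin 69.0°, cos 69.0°) = (-0.934, 0.358). D is at the origin and L lies 49.9 along u from D, so L = 49.9·u = (17.9, 46.6). Tangency of A1 to both parallel lines with radius 14.4 puts C and S at D ± 14.4·n: C = (-13.4, 5.16), S = (13.4, -5.16). Equal radii place B and G the same way about L: B = L + 14.4·n = (4.44, 51.7), G = L − 14.4·n = (31.3, 41.4). Then cos ∠LCB = CL·CB / (|CL||CB|), giving 16.1°.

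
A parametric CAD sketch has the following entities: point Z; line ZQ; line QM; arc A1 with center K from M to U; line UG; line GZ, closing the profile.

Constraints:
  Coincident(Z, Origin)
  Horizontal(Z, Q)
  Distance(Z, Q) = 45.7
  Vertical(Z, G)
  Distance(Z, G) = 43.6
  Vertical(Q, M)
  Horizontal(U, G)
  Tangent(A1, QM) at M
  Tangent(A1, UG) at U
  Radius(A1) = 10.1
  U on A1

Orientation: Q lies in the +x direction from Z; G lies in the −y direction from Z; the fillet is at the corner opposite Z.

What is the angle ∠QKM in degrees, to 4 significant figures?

73.22°

The virtual corner opposite Z is at (45.70, -43.60). The tangent condition forces KM to be normal to QM and tangency of A1 to UG means the radius KU is perpendicular to UG, with radius 10.1, so the center K sits 10.1 in from both sides at K = (35.60, -33.50). That places the tangent points at M = (45.70, -33.50) on QM and U = (35.60, -43.60) on UG. Then cos ∠QKM = KQ·KM / (|KQ||KM|), giving 73.22°.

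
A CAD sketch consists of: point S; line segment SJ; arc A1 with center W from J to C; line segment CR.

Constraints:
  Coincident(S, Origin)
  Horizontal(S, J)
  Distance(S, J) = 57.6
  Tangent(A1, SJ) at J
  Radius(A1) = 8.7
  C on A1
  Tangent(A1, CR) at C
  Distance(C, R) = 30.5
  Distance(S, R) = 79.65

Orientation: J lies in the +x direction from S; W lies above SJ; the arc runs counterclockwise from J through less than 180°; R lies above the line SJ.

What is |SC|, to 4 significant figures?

66.67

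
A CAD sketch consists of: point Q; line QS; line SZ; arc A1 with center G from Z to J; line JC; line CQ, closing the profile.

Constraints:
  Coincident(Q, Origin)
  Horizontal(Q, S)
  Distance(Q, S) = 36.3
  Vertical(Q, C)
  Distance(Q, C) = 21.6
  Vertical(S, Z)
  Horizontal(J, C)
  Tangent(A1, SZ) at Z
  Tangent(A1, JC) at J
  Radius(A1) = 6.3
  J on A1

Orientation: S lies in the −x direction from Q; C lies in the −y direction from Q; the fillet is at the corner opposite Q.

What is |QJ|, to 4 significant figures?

36.97

Q is at the origin; Q and S share the same y with |QS| = 36.3 and S on the −x side, so S = (-36.30, 0.000). QC is vertical with |QC| = 21.6 and C on the −y side, so C = (0.000, -21.60). The virtual corner opposite Q is at (-36.30, -21.60). A1 meets SZ tangentially, so GZ is at right angles to SZ and since A1 is tangent to JC there, GJ ⟂ JC, with radius 6.3, so the center G sits 6.3 in from both sides at G = (-30.00, -15.30). That places the tangent points at Z = (-36.30, -15.30) on SZ and J = (-30.00, -21.60) on JC. Then |QJ| = |J − Q| = 36.97.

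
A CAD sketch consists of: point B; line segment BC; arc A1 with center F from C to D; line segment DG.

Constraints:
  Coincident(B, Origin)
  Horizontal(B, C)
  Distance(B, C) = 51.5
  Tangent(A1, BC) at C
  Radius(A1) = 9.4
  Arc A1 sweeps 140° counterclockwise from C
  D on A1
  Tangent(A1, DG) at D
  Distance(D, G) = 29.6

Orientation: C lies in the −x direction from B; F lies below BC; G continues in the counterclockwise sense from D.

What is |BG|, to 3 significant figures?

49.9

B is at the origin; BC is horizontal with |BC| = 51.5 and C on the −x side, so C = (-51.5, 0.00). Since A1 is tangent to BC there, FC ⟂ BC, so F = C + (0, -9.4) = (-51.5, -9.40). On A1, C sits at bearing 90° from F; a 140° counterclockwise sweep puts D at bearing 230°, so D = F + 9.4·(cos 230°, sin 230°) = (-57.5, -16.6). A1 meets DG tangentially, so FD is at right angles to DG, so DG runs along (−sin 230°, cos 230°); with |DG| = 29.6, G = (-34.9, -35.6). Then |BG| = |G − B| = 49.9.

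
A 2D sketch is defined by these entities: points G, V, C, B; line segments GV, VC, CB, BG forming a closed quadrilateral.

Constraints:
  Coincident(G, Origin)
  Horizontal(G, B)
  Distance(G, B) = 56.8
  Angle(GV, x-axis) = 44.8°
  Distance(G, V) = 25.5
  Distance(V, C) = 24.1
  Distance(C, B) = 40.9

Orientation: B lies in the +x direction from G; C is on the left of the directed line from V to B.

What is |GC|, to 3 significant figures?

49.6

G is at the origin; G and B share the same y with |GB| = 56.8 and B in +x, so B = (56.8, 0). GV runs at 44.8° with |GV| = 25.5, so V = (18.1, 18.0). C is determined by |VC| = 24.1 and |CB| = 40.9 together: it lies at the intersection of circle(V, 24.1) and circle(B, 40.9). With |VB| = 42.7, the foot of the radical line on VB is 8.54 from V and the perpendicular offset is √(24.1² − 8.54²) = 22.5. Taking the left-of-VB solution: C = (35.3, 34.8).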